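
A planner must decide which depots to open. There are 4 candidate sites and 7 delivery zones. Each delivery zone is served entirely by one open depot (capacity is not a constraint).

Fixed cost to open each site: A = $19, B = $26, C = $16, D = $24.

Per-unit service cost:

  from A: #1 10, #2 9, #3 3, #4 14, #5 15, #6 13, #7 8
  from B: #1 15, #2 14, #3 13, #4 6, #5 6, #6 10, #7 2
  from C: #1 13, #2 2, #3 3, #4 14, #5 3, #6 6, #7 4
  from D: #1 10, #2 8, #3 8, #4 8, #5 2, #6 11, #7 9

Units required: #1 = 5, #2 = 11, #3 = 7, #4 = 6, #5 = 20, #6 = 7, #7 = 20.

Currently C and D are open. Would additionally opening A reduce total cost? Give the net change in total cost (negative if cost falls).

Current service cost with {C, D}: 303.
Adding A: each delivery zone re-picks its cheapest; new service cost 303, saving 0.
Extra fixed cost: 19. Net change = 19 − 0 = 19.
(Totals: 343 → 362.)

No — net change +19 (cost rises by 19).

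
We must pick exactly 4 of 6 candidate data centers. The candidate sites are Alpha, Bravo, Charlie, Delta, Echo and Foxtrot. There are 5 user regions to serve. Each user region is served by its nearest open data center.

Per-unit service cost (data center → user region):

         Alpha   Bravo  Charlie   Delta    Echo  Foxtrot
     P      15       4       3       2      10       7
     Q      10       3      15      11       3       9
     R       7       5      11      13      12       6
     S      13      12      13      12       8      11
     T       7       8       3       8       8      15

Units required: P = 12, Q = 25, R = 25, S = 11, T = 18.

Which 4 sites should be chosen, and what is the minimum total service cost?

Choose Bravo, Charlie, Delta and Echo; total service cost 366.

With exactly 4 open, each user region uses its cheapest among the chosen.
{Bravo, Charlie, Delta, Echo}: P→Delta 2·12=24, Q→Bravo 3·25=75, R→Bravo 5·25=125, S→Echo 8·11=88, T→Charlie 3·18=54. Service cost 366.
{Alpha, Bravo, Charlie, Echo}: service cost 378
{Bravo, Charlie, Echo, Foxtrot}: service cost 378
Among all 15 size-4 choices, {Bravo, Charlie, Delta, Echo} is lowest.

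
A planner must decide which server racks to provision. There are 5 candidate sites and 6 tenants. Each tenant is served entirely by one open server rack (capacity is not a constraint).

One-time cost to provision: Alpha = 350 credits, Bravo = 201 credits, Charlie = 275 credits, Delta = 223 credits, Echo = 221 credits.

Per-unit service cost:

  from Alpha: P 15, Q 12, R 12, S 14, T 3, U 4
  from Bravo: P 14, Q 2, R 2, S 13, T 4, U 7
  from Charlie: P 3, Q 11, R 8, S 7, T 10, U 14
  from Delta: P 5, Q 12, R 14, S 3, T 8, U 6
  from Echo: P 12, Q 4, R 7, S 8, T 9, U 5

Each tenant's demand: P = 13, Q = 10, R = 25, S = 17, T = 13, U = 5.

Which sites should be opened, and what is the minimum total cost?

Open Bravo and Delta; minimum total cost 692.

For any fixed open set, each tenant goes to its cheapest open site; total = fixed + service.
{Bravo, Delta}: P→Delta 5·13=65, Q→Bravo 2·10=20, R→Bravo 2·25=50, S→Delta 3·17=51, T→Bravo 4·13=52, U→Delta 6·5=30. Service 268; fixed 424; total 692.
{Bravo}: P→Bravo 14·13=182, Q→Bravo 2·10=20, R→Bravo 2·25=50, S→Bravo 13·17=221, T→Bravo 4·13=52, U→Bravo 7·5=35. Service 560; fixed 201; total 761.
{Bravo, Charlie}: service 315 + fixed 476 = 791
{Alpha, Bravo, Charlie, Delta, Echo}: P→Charlie 3·13=39, Q→Bravo 2·10=20, R→Bravo 2·25=50, S→Delta 3·17=51, T→Alpha 3·13=39, U→Alpha 4·5=20. Service 219; fixed 1270; total 1489.
No other subset beats 692.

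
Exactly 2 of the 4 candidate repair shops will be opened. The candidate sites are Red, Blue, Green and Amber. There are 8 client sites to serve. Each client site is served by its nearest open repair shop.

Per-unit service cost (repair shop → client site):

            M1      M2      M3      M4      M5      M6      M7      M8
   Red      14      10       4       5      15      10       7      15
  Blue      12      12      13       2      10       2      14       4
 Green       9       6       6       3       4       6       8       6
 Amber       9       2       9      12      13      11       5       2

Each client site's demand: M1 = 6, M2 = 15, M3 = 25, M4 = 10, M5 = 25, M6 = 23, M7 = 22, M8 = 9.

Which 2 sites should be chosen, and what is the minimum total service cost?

With exactly 2 open, each client site uses its cheapest among the chosen.
{Green, Amber}: M1→Green 9·6=54, M2→Amber 2·15=30, M3→Green 6·25=150, M4→Green 3·10=30, M5→Green 4·25=100, M6→Green 6·23=138, M7→Amber 5·22=110, M8→Amber 2·9=18. Service cost 630.
{Blue, Green}: service cost 672
{Red, Green}: service cost 720
Among all 6 size-2 choices, {Green, Amber} is lowest.

Choose Green and Amber; total service cost 630.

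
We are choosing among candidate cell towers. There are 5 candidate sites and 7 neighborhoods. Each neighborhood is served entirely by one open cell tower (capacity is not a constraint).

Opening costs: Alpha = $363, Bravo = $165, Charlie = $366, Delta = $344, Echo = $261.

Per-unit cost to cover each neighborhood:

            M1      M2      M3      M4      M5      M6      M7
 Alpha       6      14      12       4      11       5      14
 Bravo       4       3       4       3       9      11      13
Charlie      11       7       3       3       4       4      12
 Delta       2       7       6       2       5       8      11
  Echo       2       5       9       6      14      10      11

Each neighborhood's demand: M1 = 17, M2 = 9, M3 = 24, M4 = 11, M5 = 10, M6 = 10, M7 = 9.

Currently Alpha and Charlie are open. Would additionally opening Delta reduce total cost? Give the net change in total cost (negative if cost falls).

No — net change +256 (cost rises by 256).

Current service cost with {Alpha, Charlie}: 458.
Adding Delta: each neighborhood re-picks its cheapest; new service cost 370, saving 88.
Extra fixed cost: 344. Net change = 344 − 88 = 256.
(Totals: 1187 → 1443.)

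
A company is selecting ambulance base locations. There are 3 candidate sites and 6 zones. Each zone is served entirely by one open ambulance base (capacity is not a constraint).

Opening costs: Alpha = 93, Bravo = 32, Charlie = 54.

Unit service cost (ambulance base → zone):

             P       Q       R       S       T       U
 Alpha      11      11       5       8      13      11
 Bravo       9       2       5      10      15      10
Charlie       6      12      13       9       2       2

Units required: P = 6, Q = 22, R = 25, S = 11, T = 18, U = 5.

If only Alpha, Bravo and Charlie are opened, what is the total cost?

Total cost: 518

Each zone is assigned to its cheapest site among the open ones.
{Alpha, Bravo, Charlie}: P→Charlie 6·6=36, Q→Bravo 2·22=44, R→Alpha 5·25=125, S→Alpha 8·11=88, T→Charlie 2·18=36, U→Charlie 2·5=10. Service 339; fixed 179; total 518.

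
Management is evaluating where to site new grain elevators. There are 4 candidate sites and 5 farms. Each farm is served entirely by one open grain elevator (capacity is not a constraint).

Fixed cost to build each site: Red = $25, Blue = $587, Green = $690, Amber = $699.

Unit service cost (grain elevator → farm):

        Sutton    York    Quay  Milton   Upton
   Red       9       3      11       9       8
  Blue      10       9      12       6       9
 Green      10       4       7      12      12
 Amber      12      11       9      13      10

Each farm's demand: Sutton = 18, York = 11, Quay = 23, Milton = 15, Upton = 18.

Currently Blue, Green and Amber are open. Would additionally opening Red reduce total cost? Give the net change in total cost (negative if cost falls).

Current service cost with {Blue, Green, Amber}: 637.
Adding Red: each farm re-picks its cheapest; new service cost 590, saving 47.
Extra fixed cost: 25. Net change = 25 − 47 = -22.
(Totals: 2613 → 2591.)

Yes — net change −22 (cost falls by 22).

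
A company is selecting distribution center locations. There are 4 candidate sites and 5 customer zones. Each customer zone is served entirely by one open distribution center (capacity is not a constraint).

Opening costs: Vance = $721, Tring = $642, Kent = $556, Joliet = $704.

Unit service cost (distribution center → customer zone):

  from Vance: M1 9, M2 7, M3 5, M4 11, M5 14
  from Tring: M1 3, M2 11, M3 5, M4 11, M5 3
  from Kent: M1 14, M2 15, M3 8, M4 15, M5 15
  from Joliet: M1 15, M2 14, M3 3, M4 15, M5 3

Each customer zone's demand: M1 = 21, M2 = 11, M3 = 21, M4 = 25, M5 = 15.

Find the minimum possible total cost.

Minimum total cost: 1251

For any fixed open set, each customer zone goes to its cheapest open site; total = fixed + service.
{Tring}: M1→Tring 3·21=63, M2→Tring 11·11=121, M3→Tring 5·21=105, M4→Tring 11·25=275, M5→Tring 3·15=45. Service 609; fixed 642; total 1251.
{Vance}: M1→Vance 9·21=189, M2→Vance 7·11=77, M3→Vance 5·21=105, M4→Vance 11·25=275, M5→Vance 14·15=210. Service 856; fixed 721; total 1577.
{Joliet}: service 952 + fixed 704 = 1656
{Vance, Tring, Kent, Joliet}: M1→Tring 3·21=63, M2→Vance 7·11=77, M3→Joliet 3·21=63, M4→Vance 11·25=275, M5→Tring 3·15=45. Service 523; fixed 2623; total 3146.
No other subset beats 1251.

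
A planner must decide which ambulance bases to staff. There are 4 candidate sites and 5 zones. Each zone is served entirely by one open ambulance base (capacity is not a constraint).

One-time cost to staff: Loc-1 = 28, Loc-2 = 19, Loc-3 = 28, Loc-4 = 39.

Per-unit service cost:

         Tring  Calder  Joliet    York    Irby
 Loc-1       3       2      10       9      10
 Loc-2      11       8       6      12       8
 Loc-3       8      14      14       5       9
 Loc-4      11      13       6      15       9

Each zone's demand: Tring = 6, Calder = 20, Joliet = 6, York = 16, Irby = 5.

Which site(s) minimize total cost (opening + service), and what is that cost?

Open Loc-1, Loc-2 and Loc-3; minimum total cost 289.

For any fixed open set, each zone goes to its cheapest open site; total = fixed + service.
{Loc-1, Loc-2, Loc-3}: Tring→Loc-1 3·6=18, Calder→Loc-1 2·20=40, Joliet→Loc-2 6·6=36, York→Loc-3 5·16=80, Irby→Loc-2 8·5=40. Service 214; fixed 75; total 289.
{Loc-1, Loc-3}: Tring→Loc-1 3·6=18, Calder→Loc-1 2·20=40, Joliet→Loc-1 10·6=60, York→Loc-3 5·16=80, Irby→Loc-3 9·5=45. Service 243; fixed 56; total 299.
{Loc-1, Loc-3, Loc-4}: service 219 + fixed 95 = 314
{Loc-1, Loc-2, Loc-3, Loc-4}: service 214 + fixed 114 = 328
(All 15 nonempty subsets were checked; Loc-1, Loc-2 and Loc-3 is lowest.)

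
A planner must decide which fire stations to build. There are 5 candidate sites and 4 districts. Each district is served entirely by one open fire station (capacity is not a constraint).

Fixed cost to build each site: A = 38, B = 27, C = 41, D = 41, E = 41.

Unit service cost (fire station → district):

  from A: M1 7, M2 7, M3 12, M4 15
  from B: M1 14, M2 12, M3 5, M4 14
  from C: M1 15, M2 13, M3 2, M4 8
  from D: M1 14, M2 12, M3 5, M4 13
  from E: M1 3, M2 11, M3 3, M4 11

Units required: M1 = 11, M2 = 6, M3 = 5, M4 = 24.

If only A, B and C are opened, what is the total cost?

Each district is assigned to its cheapest site among the open ones.
{A, B, C}: M1→A 7·11=77, M2→A 7·6=42, M3→C 2·5=10, M4→C 8·24=192. Service 321; fixed 106; total 427.

Total cost: 427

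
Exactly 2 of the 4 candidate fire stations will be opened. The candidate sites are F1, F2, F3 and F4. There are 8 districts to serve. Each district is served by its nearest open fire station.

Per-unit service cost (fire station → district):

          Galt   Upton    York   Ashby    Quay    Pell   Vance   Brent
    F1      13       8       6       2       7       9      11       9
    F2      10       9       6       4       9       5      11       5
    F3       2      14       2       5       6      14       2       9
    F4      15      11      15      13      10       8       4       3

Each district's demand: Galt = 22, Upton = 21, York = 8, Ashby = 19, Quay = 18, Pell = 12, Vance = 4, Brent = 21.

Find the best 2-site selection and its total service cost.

Choose F2 and F3; total service cost 606.

With exactly 2 open, each district uses its cheapest among the chosen.
{F2, F3}: Galt→F3 2·22=44, Upton→F2 9·21=189, York→F3 2·8=16, Ashby→F2 4·19=76, Quay→F3 6·18=108, Pell→F2 5·12=60, Vance→F3 2·4=8, Brent→F2 5·21=105. Service cost 606.
{F3, F4}: service cost 661
{F1, F3}: service cost 679
Among all 6 size-2 choices, {F2, F3} is lowest.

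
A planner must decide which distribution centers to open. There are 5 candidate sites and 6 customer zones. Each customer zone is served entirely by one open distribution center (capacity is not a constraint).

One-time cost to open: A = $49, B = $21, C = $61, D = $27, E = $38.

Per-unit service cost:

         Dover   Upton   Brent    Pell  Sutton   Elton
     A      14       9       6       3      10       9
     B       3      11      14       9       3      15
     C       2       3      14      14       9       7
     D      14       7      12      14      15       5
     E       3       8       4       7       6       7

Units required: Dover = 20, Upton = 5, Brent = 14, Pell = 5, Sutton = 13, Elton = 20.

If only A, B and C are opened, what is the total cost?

Total cost: 464

Each customer zone is assigned to its cheapest site among the open ones.
{A, B, C}: Dover→C 2·20=40, Upton→C 3·5=15, Brent→A 6·14=84, Pell→A 3·5=15, Sutton→B 3·13=39, Elton→C 7·20=140. Service 333; fixed 131; total 464.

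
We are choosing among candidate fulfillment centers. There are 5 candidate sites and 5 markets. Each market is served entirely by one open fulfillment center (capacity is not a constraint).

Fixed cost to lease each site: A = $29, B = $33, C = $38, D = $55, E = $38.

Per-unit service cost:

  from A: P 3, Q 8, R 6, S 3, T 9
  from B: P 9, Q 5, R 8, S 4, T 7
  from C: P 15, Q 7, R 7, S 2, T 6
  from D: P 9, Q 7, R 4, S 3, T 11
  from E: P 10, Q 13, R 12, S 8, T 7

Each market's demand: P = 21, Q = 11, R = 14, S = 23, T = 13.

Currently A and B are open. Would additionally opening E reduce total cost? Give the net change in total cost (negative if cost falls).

No — net change +38 (cost rises by 38).

Current service cost with {A, B}: 362.
Adding E: each market re-picks its cheapest; new service cost 362, saving 0.
Extra fixed cost: 38. Net change = 38 − 0 = 38.
(Totals: 424 → 462.)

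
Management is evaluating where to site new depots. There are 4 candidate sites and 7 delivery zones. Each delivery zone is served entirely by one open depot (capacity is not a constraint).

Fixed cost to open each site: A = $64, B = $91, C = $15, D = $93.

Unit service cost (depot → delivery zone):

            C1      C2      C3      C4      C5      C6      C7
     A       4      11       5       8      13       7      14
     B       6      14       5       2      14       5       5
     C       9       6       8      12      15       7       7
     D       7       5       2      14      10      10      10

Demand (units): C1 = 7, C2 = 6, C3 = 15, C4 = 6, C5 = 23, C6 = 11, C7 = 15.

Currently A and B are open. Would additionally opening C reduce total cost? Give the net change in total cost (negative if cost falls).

Yes — net change −15 (cost falls by 15).

Current service cost with {A, B}: 610.
Adding C: each delivery zone re-picks its cheapest; new service cost 580, saving 30.
Extra fixed cost: 15. Net change = 15 − 30 = -15.
(Totals: 765 → 750.)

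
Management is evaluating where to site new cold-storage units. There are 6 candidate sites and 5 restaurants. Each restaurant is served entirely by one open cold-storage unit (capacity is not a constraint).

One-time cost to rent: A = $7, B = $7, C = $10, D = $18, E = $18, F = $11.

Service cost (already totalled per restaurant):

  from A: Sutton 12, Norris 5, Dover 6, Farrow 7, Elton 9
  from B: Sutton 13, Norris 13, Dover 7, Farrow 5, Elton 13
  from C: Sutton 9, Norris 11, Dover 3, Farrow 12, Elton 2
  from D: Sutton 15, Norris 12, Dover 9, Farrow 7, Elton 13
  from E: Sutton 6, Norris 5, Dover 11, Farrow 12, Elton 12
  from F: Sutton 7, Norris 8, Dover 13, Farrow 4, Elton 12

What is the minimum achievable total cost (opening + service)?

Minimum total cost: 43

For any fixed open set, each restaurant goes to its cheapest open site; total = fixed + service.
{A, C}: Sutton→C 9, Norris→A 5, Dover→C 3, Farrow→A 7, Elton→C 2. Service 26; fixed 17; total 43.
{C, F}: service 24 + fixed 21 = 45
{A}: Sutton→A 12, Norris→A 5, Dover→A 6, Farrow→A 7, Elton→A 9. Service 39; fixed 7; total 46.
{A, B, C, D, E, F}: Sutton→E 6, Norris→A 5, Dover→C 3, Farrow→F 4, Elton→C 2. Service 20; fixed 71; total 91.
No other subset beats 43.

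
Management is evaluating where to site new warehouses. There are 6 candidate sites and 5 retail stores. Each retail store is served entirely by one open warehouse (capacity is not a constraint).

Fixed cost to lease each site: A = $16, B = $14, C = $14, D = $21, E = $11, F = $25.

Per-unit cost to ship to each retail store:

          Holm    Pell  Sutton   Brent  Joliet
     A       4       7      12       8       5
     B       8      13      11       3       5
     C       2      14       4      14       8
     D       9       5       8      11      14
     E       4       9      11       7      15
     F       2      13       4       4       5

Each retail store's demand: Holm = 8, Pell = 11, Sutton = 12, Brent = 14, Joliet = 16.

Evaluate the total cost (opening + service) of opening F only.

Total cost: 368

Each retail store is assigned to its cheapest site among the open ones.
{F}: Holm→F 2·8=16, Pell→F 13·11=143, Sutton→F 4·12=48, Brent→F 4·14=56, Joliet→F 5·16=80. Service 343; fixed 25; total 368.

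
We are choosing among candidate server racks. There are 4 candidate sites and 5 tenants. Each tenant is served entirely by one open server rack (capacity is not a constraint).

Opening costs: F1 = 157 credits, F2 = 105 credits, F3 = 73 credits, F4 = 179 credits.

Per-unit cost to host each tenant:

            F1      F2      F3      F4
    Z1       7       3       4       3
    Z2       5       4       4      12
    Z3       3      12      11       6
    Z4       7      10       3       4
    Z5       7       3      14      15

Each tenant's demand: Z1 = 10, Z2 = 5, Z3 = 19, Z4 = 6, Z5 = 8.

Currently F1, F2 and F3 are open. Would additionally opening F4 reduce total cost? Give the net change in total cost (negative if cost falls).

Current service cost with {F1, F2, F3}: 149.
Adding F4: each tenant re-picks its cheapest; new service cost 149, saving 0.
Extra fixed cost: 179. Net change = 179 − 0 = 179.
(Totals: 484 → 663.)

No — net change +179 (cost rises by 179).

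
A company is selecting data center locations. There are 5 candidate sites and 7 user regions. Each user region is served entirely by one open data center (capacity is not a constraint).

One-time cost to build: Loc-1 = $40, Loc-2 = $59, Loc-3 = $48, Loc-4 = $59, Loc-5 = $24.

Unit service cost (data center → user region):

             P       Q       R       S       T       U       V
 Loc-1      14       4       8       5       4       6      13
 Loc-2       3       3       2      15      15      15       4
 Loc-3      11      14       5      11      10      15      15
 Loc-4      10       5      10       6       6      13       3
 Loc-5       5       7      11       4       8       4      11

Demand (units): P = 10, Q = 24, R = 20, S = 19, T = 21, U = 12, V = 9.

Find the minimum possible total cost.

Minimum total cost: 509

For any fixed open set, each user region goes to its cheapest open site; total = fixed + service.
{Loc-1, Loc-2, Loc-5}: P→Loc-2 3·10=30, Q→Loc-2 3·24=72, R→Loc-2 2·20=40, S→Loc-5 4·19=76, T→Loc-1 4·21=84, U→Loc-5 4·12=48, V→Loc-2 4·9=36. Service 386; fixed 123; total 509.
{Loc-1, Loc-2}: P→Loc-2 3·10=30, Q→Loc-2 3·24=72, R→Loc-2 2·20=40, S→Loc-1 5·19=95, T→Loc-1 4·21=84, U→Loc-1 6·12=72, V→Loc-2 4·9=36. Service 429; fixed 99; total 528.
{Loc-2, Loc-5}: service 470 + fixed 83 = 553
{Loc-1, Loc-2, Loc-3, Loc-4, Loc-5}: service 377 + fixed 230 = 607
No other subset beats 509.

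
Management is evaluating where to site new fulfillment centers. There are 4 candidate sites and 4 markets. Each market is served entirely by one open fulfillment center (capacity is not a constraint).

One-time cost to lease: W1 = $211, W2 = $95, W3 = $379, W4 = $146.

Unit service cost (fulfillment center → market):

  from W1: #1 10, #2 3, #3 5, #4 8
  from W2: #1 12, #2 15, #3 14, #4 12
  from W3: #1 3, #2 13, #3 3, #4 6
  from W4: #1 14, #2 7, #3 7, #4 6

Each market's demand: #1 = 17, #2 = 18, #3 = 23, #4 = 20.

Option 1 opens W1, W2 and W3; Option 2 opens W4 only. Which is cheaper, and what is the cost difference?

Option 2 is cheaper by 188.

Option 1: {W1, W2, W3}: #1→W3 3·17=51, #2→W1 3·18=54, #3→W3 3·23=69, #4→W3 6·20=120. Service 294; fixed 685; total 979.
Option 2: {W4}: #1→W4 14·17=238, #2→W4 7·18=126, #3→W4 7·23=161, #4→W4 6·20=120. Service 645; fixed 146; total 791.
Difference: |979 − 791| = 188.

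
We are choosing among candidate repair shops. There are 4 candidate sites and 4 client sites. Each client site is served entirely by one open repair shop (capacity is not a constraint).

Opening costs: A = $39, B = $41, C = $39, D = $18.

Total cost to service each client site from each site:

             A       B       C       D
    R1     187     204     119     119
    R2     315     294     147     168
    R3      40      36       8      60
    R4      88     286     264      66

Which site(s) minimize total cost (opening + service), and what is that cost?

For any fixed open set, each client site goes to its cheapest open site; total = fixed + service.
{C, D}: R1→C 119, R2→C 147, R3→C 8, R4→D 66. Service 340; fixed 57; total 397.
{D}: R1→D 119, R2→D 168, R3→D 60, R4→D 66. Service 413; fixed 18; total 431.
{A, C, D}: service 340 + fixed 96 = 436
{A, B, C, D}: service 340 + fixed 137 = 477
No other subset beats 397.

Open C and D; minimum total cost 397.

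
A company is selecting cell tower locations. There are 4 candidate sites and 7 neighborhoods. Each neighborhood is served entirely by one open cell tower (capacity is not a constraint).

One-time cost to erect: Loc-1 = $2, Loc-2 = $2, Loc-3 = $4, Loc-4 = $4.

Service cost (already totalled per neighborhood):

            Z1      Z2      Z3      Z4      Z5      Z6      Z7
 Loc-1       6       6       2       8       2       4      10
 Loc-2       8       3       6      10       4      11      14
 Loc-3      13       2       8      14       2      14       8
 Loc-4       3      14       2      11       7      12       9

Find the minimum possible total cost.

Minimum total cost: 38

For any fixed open set, each neighborhood goes to its cheapest open site; total = fixed + service.
{Loc-1, Loc-3}: Z1→Loc-1 6, Z2→Loc-3 2, Z3→Loc-1 2, Z4→Loc-1 8, Z5→Loc-1 2, Z6→Loc-1 4, Z7→Loc-3 8. Service 32; fixed 6; total 38.
{Loc-1, Loc-2}: service 35 + fixed 4 = 39
{Loc-1, Loc-2, Loc-4}: service 31 + fixed 8 = 39
{Loc-1, Loc-2, Loc-3, Loc-4}: service 29 + fixed 12 = 41
No other subset beats 38.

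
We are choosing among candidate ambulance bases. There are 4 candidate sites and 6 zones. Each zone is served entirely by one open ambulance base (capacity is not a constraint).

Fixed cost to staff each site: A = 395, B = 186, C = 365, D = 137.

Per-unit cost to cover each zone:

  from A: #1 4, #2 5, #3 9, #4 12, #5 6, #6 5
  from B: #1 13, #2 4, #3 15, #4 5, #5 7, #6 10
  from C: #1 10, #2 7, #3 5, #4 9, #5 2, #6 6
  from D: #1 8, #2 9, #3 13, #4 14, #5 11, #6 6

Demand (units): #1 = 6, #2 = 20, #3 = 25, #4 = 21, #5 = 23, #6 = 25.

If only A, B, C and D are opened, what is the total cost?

Total cost: 1588

Each zone is assigned to its cheapest site among the open ones.
{A, B, C, D}: #1→A 4·6=24, #2→B 4·20=80, #3→C 5·25=125, #4→B 5·21=105, #5→C 2·23=46, #6→A 5·25=125. Service 505; fixed 1083; total 1588.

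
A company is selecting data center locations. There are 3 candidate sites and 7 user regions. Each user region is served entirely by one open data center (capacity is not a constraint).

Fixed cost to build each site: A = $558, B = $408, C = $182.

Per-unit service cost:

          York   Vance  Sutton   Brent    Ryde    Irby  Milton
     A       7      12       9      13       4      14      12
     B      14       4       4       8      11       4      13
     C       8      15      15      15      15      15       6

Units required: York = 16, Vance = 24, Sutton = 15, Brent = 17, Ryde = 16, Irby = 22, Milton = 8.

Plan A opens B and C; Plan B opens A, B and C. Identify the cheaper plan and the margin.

Plan A: {B, C}: York→C 8·16=128, Vance→B 4·24=96, Sutton→B 4·15=60, Brent→B 8·17=136, Ryde→B 11·16=176, Irby→B 4·22=88, Milton→C 6·8=48. Service 732; fixed 590; total 1322.
Plan B: {A, B, C}: York→A 7·16=112, Vance→B 4·24=96, Sutton→B 4·15=60, Brent→B 8·17=136, Ryde→A 4·16=64, Irby→B 4·22=88, Milton→C 6·8=48. Service 604; fixed 1148; total 1752.
Difference: |1322 − 1752| = 430.

Plan A is cheaper by 430.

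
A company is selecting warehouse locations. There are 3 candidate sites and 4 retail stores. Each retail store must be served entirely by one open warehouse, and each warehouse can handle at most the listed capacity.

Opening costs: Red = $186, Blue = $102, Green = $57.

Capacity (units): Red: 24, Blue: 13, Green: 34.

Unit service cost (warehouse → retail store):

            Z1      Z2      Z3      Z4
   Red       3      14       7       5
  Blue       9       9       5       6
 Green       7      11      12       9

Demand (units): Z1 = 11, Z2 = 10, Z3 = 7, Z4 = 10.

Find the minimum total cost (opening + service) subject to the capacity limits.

Open {Blue, Green}: Z1→Green 7·11=77, Z2→Green 11·10=110, Z3→Blue 5·7=35, Z4→Green 9·10=90.
Loads: Blue carries 7/13, Green carries 31/34. Service 312; fixed 159; total 471.
Next best feasible plan costs 490.

Minimum total cost: 471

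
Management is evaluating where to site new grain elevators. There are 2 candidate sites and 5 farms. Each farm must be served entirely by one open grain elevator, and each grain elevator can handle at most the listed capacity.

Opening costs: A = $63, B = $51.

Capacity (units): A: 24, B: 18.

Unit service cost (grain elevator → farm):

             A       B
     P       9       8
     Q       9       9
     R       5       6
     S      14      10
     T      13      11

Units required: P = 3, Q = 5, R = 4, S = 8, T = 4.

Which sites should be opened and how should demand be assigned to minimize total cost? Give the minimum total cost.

Minimum total cost: 319

Open {A}: P→A 9·3=27, Q→A 9·5=45, R→A 5·4=20, S→A 14·8=112, T→A 13·4=52.
Loads: A carries 24/24. Service 256; fixed 63; total 319.
Next best feasible plan costs 327.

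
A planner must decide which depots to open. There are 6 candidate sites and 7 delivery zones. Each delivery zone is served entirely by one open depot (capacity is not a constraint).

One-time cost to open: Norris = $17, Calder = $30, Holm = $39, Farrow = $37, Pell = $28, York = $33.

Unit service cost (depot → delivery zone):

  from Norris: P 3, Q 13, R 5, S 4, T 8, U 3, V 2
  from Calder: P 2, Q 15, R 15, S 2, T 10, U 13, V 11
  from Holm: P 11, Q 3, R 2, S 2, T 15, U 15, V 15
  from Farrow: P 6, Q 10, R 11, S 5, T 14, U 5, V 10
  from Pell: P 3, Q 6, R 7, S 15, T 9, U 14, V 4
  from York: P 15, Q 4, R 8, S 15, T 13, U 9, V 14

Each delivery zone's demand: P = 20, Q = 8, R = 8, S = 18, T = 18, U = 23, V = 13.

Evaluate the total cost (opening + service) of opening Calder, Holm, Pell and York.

Total cost: 667

Each delivery zone is assigned to its cheapest site among the open ones.
{Calder, Holm, Pell, York}: P→Calder 2·20=40, Q→Holm 3·8=24, R→Holm 2·8=16, S→Calder 2·18=36, T→Pell 9·18=162, U→York 9·23=207, V→Pell 4·13=52. Service 537; fixed 130; total 667.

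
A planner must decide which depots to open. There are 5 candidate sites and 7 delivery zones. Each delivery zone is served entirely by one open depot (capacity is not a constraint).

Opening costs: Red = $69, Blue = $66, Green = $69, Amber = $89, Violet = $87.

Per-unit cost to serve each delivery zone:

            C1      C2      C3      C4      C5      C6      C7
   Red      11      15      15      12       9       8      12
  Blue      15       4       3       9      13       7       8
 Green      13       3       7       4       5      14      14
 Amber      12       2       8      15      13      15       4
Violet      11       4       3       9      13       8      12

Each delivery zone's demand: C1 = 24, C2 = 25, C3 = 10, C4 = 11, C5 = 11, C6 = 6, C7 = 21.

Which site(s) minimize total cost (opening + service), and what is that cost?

Open Blue, Green and Amber; minimum total cost 817.

For any fixed open set, each delivery zone goes to its cheapest open site; total = fixed + service.
{Blue, Green, Amber}: C1→Amber 12·24=288, C2→Amber 2·25=50, C3→Blue 3·10=30, C4→Green 4·11=44, C5→Green 5·11=55, C6→Blue 7·6=42, C7→Amber 4·21=84. Service 593; fixed 224; total 817.
{Green, Amber, Violet}: C1→Violet 11·24=264, C2→Amber 2·25=50, C3→Violet 3·10=30, C4→Green 4·11=44, C5→Green 5·11=55, C6→Violet 8·6=48, C7→Amber 4·21=84. Service 575; fixed 245; total 820.
{Green, Amber}: C1→Amber 12·24=288, C2→Amber 2·25=50, C3→Green 7·10=70, C4→Green 4·11=44, C5→Green 5·11=55, C6→Green 14·6=84, C7→Amber 4·21=84. Service 675; fixed 158; total 833.
{Red, Blue, Green, Amber, Violet}: service 569 + fixed 380 = 949
No other subset beats 817.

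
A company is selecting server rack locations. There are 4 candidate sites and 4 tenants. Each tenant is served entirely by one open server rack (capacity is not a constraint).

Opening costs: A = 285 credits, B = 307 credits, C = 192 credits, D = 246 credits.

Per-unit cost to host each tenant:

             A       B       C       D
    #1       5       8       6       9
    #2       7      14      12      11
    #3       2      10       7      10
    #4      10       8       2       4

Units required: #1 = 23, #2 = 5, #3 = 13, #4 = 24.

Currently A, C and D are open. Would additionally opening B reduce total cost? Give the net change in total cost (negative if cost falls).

No — net change +307 (cost rises by 307).

Current service cost with {A, C, D}: 224.
Adding B: each tenant re-picks its cheapest; new service cost 224, saving 0.
Extra fixed cost: 307. Net change = 307 − 0 = 307.
(Totals: 947 → 1254.)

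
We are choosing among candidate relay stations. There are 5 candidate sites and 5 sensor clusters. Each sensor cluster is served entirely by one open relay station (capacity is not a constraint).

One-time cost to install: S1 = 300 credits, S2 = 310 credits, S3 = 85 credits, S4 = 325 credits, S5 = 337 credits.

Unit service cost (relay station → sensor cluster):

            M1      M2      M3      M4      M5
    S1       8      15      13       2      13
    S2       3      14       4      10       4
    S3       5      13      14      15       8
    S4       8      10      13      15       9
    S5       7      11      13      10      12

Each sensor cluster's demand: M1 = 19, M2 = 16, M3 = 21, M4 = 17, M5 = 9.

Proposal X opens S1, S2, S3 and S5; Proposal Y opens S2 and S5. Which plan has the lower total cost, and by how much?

Proposal X: {S1, S2, S3, S5}: M1→S2 3·19=57, M2→S5 11·16=176, M3→S2 4·21=84, M4→S1 2·17=34, M5→S2 4·9=36. Service 387; fixed 1032; total 1419.
Proposal Y: {S2, S5}: M1→S2 3·19=57, M2→S5 11·16=176, M3→S2 4·21=84, M4→S2 10·17=170, M5→S2 4·9=36. Service 523; fixed 647; total 1170.
Difference: |1419 − 1170| = 249.

Proposal Y is cheaper by 249.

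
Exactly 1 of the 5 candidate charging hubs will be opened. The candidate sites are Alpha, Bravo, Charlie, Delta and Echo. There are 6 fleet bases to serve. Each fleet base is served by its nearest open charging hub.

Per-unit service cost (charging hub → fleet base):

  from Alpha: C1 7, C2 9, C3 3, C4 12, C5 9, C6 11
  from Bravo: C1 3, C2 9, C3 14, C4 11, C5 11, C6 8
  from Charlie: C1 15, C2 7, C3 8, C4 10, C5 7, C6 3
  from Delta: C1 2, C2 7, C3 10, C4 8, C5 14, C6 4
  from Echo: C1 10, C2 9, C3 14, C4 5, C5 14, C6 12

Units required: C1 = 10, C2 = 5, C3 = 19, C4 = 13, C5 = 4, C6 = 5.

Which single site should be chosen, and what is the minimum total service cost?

Choose Alpha only; total service cost 419.

With exactly 1 open, each fleet base uses its cheapest among the chosen.
{Alpha}: C1→Alpha 7·10=70, C2→Alpha 9·5=45, C3→Alpha 3·19=57, C4→Alpha 12·13=156, C5→Alpha 9·4=36, C6→Alpha 11·5=55. Service cost 419.
{Delta}: service cost 425
{Charlie}: service cost 510
Among all 5 size-1 choices, {Alpha} is lowest.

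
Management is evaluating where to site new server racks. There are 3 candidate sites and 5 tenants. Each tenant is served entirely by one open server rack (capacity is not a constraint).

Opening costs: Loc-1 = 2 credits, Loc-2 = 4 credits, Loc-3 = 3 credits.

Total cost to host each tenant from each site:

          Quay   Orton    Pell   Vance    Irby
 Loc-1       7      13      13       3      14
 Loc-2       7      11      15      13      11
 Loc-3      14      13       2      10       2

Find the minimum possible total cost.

Minimum total cost: 32

For any fixed open set, each tenant goes to its cheapest open site; total = fixed + service.
{Loc-1, Loc-3}: Quay→Loc-1 7, Orton→Loc-1 13, Pell→Loc-3 2, Vance→Loc-1 3, Irby→Loc-3 2. Service 27; fixed 5; total 32.
{Loc-1, Loc-2, Loc-3}: service 25 + fixed 9 = 34
{Loc-2, Loc-3}: service 32 + fixed 7 = 39
{Loc-1}: Quay→Loc-1 7, Orton→Loc-1 13, Pell→Loc-1 13, Vance→Loc-1 3, Irby→Loc-1 14. Service 50; fixed 2; total 52.
No other subset beats 32.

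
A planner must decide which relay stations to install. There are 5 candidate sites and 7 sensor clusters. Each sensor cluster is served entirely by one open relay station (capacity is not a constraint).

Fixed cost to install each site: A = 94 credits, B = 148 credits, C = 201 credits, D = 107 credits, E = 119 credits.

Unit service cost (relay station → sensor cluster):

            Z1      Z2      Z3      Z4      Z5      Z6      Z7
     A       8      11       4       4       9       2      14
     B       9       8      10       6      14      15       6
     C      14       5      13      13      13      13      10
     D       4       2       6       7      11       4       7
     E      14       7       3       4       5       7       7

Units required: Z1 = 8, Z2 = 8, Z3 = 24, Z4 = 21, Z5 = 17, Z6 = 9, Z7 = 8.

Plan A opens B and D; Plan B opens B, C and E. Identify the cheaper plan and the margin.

Plan A: {B, D}: Z1→D 4·8=32, Z2→D 2·8=16, Z3→D 6·24=144, Z4→B 6·21=126, Z5→D 11·17=187, Z6→D 4·9=36, Z7→B 6·8=48. Service 589; fixed 255; total 844.
Plan B: {B, C, E}: Z1→B 9·8=72, Z2→C 5·8=40, Z3→E 3·24=72, Z4→E 4·21=84, Z5→E 5·17=85, Z6→E 7·9=63, Z7→B 6·8=48. Service 464; fixed 468; total 932.
Difference: |844 − 932| = 88.

Plan A is cheaper by 88.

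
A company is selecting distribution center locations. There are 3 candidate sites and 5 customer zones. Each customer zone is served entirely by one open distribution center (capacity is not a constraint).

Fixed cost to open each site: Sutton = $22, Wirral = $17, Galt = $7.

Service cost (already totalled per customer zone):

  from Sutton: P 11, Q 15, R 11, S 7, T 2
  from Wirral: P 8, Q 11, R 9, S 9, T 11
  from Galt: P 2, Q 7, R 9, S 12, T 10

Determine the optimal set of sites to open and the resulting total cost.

For any fixed open set, each customer zone goes to its cheapest open site; total = fixed + service.
{Galt}: P→Galt 2, Q→Galt 7, R→Galt 9, S→Galt 12, T→Galt 10. Service 40; fixed 7; total 47.
{Sutton, Galt}: service 27 + fixed 29 = 56
{Wirral, Galt}: service 37 + fixed 24 = 61
{Sutton, Wirral, Galt}: service 27 + fixed 46 = 73
No other subset beats 47.

Open Galt only; minimum total cost 47.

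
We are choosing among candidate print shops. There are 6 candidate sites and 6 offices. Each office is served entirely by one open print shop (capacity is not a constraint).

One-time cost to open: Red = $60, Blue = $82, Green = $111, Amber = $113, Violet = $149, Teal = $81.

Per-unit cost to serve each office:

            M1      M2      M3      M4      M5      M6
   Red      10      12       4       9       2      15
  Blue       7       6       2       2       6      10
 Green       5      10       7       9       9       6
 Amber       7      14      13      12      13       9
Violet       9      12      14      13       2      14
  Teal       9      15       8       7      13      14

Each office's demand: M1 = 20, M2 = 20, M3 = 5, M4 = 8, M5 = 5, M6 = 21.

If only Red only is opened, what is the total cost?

Each office is assigned to its cheapest site among the open ones.
{Red}: M1→Red 10·20=200, M2→Red 12·20=240, M3→Red 4·5=20, M4→Red 9·8=72, M5→Red 2·5=10, M6→Red 15·21=315. Service 857; fixed 60; total 917.

Total cost: 917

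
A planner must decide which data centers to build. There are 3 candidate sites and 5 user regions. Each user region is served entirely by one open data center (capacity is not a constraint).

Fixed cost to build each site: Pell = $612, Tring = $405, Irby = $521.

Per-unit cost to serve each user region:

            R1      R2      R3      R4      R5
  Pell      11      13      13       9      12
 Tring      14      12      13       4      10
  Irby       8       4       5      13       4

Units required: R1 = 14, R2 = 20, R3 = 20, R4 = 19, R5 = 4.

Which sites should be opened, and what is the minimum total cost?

For any fixed open set, each user region goes to its cheapest open site; total = fixed + service.
{Irby}: R1→Irby 8·14=112, R2→Irby 4·20=80, R3→Irby 5·20=100, R4→Irby 13·19=247, R5→Irby 4·4=16. Service 555; fixed 521; total 1076.
{Tring}: R1→Tring 14·14=196, R2→Tring 12·20=240, R3→Tring 13·20=260, R4→Tring 4·19=76, R5→Tring 10·4=40. Service 812; fixed 405; total 1217.
{Tring, Irby}: R1→Irby 8·14=112, R2→Irby 4·20=80, R3→Irby 5·20=100, R4→Tring 4·19=76, R5→Irby 4·4=16. Service 384; fixed 926; total 1310.
{Pell, Tring, Irby}: service 384 + fixed 1538 = 1922
No other subset beats 1076.

Open Irby only; minimum total cost 1076.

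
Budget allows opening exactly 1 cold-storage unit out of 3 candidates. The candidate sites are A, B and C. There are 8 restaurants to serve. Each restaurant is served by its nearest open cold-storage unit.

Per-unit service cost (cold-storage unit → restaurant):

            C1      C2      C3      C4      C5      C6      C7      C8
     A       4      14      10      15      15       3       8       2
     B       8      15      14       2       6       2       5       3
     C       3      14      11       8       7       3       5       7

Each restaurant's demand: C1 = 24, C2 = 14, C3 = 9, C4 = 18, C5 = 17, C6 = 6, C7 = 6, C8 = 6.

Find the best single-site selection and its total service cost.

With exactly 1 open, each restaurant uses its cheapest among the chosen.
{C}: C1→C 3·24=72, C2→C 14·14=196, C3→C 11·9=99, C4→C 8·18=144, C5→C 7·17=119, C6→C 3·6=18, C7→C 5·6=30, C8→C 7·6=42. Service cost 720.
{B}: service cost 726
{A}: service cost 985
Among all 3 size-1 choices, {C} is lowest.

Choose C only; total service cost 720.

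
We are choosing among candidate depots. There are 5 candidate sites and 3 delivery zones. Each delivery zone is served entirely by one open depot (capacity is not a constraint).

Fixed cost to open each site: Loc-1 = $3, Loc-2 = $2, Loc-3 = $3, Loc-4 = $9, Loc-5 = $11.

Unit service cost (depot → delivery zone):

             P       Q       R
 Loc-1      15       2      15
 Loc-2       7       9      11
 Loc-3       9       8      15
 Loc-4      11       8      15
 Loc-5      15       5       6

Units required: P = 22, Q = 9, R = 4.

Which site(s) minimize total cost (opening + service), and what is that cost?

Open Loc-1, Loc-2 and Loc-5; minimum total cost 212.

For any fixed open set, each delivery zone goes to its cheapest open site; total = fixed + service.
{Loc-1, Loc-2, Loc-5}: P→Loc-2 7·22=154, Q→Loc-1 2·9=18, R→Loc-5 6·4=24. Service 196; fixed 16; total 212.
{Loc-1, Loc-2, Loc-3, Loc-5}: P→Loc-2 7·22=154, Q→Loc-1 2·9=18, R→Loc-5 6·4=24. Service 196; fixed 19; total 215.
{Loc-1, Loc-2}: P→Loc-2 7·22=154, Q→Loc-1 2·9=18, R→Loc-2 11·4=44. Service 216; fixed 5; total 221.
{Loc-1, Loc-2, Loc-3, Loc-4, Loc-5}: service 196 + fixed 28 = 224
No other subset beats 212.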